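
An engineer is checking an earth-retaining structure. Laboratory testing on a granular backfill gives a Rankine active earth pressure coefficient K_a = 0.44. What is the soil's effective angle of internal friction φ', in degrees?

K_a = tan²(45° − φ/2) ⇒ 45° − φ/2 = arctan(√0.44) = 33.56°.
φ = 2(45° − 33.56°) = 22.89°.

22.9°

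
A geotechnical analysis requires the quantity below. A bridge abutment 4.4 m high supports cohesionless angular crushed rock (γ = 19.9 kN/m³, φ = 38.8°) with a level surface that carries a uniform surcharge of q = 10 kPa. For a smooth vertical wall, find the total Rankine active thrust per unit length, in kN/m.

54.3 kN/m

K_a = tan²(45° − φ/2) = 0.2296.
Soil triangle: ½ K_a γ H² = 0.5×0.2296×19.9×4.4² = 44.22 kN/m.
Surcharge rectangle: K_a q H = 0.2296×10×4.4 = 10.10 kN/m.
Total = 44.22 + 10.10 = 54.32 kN/m.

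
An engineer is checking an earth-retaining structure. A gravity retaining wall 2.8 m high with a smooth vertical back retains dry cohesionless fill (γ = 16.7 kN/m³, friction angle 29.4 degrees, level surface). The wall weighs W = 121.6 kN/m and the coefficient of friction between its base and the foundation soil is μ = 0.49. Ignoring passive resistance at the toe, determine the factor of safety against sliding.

2.67

K_a = tan²(45° − 29.4°/2) = 0.3415.
P_a = ½K_aγH² = 0.5×0.3415×16.7×2.8² = 22.35 kN/m, acting at H/3 = 0.9333 m above the base.
FS_sliding = μW / P_a = 0.49×121.6 / 22.35 = 2.665.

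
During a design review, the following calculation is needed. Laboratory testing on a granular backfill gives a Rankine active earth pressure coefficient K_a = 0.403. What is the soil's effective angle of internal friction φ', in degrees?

25.2°

K_a = tan²(45° − φ/2) ⇒ 45° − φ/2 = arctan(√0.403) = 32.41°.
φ = 2(45° − 32.41°) = 25.18°.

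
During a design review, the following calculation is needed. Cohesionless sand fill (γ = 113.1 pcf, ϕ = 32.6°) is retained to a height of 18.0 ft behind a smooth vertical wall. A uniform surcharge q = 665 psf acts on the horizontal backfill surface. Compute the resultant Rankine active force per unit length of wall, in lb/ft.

9080 lb/ft

K_a = tan²(45° − φ/2) = 0.2997.
Soil triangle: ½ K_a γ H² = 0.5×0.2997×113.1×18.0² = 5492 lb/ft.
Surcharge rectangle: K_a q H = 0.2997×665×18.0 = 3588 lb/ft.
Total = 5492 + 3588 = 9080 lb/ft.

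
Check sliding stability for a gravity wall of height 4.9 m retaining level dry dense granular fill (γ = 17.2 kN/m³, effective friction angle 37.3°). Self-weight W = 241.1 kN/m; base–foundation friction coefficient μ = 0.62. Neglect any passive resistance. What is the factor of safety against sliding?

2.95

K_a = tan²(45° − 37.3°/2) = 0.2453.
P_a = ½K_aγH² = 0.5×0.2453×17.2×4.9² = 50.66 kN/m, acting at H/3 = 1.633 m above the base.
FS_sliding = μW / P_a = 0.62×241.1 / 50.66 = 2.951.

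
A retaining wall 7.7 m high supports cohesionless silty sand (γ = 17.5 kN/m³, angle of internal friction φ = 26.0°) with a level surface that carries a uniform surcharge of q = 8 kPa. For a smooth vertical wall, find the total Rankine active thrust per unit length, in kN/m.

227 kN/m

K_a = tan²(45° − φ/2) = 0.3905.
Soil triangle: ½ K_a γ H² = 0.5×0.3905×17.5×7.7² = 202.6 kN/m.
Surcharge rectangle: K_a q H = 0.3905×8×7.7 = 24.05 kN/m.
Total = 202.6 + 24.05 = 226.6 kN/m.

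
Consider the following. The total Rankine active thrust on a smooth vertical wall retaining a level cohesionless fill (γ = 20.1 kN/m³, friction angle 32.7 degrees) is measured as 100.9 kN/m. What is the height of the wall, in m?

5.80 m

K_a = 0.2985. P_a = ½ K_a γ H² ⇒ H = √(2P_a/(K_a γ)).
H = √(2×100.9/(0.2985×20.1)) = 5.800 m.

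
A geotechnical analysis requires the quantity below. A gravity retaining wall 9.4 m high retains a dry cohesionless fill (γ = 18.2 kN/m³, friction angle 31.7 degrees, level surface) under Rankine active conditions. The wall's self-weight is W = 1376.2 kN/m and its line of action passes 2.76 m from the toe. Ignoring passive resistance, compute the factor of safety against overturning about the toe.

4.85

K_a = tan²(45° − 31.7°/2) = 0.3111.
P_a = ½K_aγH² = 0.5×0.3111×18.2×9.4² = 250.1 kN/m, acting at H/3 = 3.133 m above the base.
Overturning moment M_o = P_a × H/3 = 250.1 × 3.133 = 783.7.
Resisting moment M_r = W × 2.76 = 1376.2 × 2.76 = 3798.
FS_overturning = M_r/M_o = 3798/783.7 = 4.847.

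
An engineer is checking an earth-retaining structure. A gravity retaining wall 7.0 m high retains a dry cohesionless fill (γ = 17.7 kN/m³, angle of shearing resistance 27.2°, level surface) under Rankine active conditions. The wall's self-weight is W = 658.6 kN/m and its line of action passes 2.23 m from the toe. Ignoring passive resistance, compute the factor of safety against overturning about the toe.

K_a = tan²(45° − 27.2°/2) = 0.3726.
P_a = ½K_aγH² = 0.5×0.3726×17.7×7.0² = 161.6 kN/m, acting at H/3 = 2.333 m above the base.
Overturning moment M_o = P_a × H/3 = 161.6 × 2.333 = 377.0.
Resisting moment M_r = W × 2.23 = 658.6 × 2.23 = 1469.
FS_overturning = M_r/M_o = 1469/377.0 = 3.896.

3.90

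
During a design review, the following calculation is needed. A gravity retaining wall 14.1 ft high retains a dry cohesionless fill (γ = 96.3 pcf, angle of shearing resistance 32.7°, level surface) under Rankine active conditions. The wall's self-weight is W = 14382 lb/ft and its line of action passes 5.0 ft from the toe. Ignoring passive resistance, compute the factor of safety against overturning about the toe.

5.35

K_a = tan²(45° − 32.7°/2) = 0.2985.
P_a = ½K_aγH² = 0.5×0.2985×96.3×14.1² = 2857 lb/ft, acting at H/3 = 4.700 ft above the base.
Overturning moment M_o = P_a × H/3 = 2857 × 4.700 = 13430.
Resisting moment M_r = W × 5.0 = 14382 × 5.0 = 71910.
FS_overturning = M_r/M_o = 71910/13430 = 5.354.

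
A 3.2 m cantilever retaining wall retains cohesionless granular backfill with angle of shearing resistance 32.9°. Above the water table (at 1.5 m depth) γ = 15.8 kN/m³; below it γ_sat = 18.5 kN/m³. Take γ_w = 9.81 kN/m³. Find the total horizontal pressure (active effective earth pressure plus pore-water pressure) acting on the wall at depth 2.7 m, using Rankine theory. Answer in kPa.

K_a = (1 − sin φ)/(1 + sin φ) = 0.2960.
γ' = 18.5 − 9.81 = 8.690 kN/m³.
Effective vertical stress at 2.7 m: σ'_v = 15.8×1.5 + 8.690×1.20 = 34.13 kPa.
σ'_h = K_a σ'_v = 0.2960 × 34.13 = 10.10 kPa; u = γ_w × 1.20 = 11.77 kPa.
Total σ_h = 10.10 + 11.77 = 21.87 kPa.

21.9 kPa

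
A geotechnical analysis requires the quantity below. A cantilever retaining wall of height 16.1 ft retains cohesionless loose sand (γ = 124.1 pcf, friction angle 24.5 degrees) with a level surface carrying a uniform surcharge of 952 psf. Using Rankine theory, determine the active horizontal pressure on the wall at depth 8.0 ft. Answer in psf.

805 psf

K_a = (1 − sin φ)/(1 + sin φ) = 0.4137.
σ_v = γz + q = 124.1 × 8.0 + 952 = 1945 psf.
σ_h = K_a σ_v = 0.4137 × 1945 = 804.6 psf.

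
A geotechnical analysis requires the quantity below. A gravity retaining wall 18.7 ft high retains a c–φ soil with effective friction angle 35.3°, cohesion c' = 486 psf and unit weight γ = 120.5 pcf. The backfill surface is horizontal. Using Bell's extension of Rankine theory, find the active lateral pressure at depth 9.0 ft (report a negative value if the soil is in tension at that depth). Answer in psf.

-213 psf

K_a = (1 − sin φ)/(1 + sin φ) = 0.2675.
σ_a = K_a γ z − 2c√K_a = 0.2675×120.5×9.0 − 2×486×0.5172 = -212.6 psf.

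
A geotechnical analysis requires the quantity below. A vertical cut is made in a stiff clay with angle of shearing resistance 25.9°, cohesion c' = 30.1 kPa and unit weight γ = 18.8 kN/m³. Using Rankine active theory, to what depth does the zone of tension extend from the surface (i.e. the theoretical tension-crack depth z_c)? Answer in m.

K_a = tan²(45° − 25.9°/2) = 0.3920; √K_a = 0.6261.
The active pressure is zero where K_a γ z = 2c√K_a, so z_c = 2c/(γ√K_a) = 2×30.1/(18.8×0.6261) = 5.115 m.

5.11 m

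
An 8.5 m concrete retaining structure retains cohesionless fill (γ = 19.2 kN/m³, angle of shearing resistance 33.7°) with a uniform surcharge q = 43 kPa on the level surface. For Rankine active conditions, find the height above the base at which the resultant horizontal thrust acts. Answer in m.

3.32 m

K_a = 0.2863.
Triangular part P₁ = ½K_aγH² = 198.6 at H/3 = 2.833 m; rectangular part P₂ = K_a q H = 104.6 at H/2 = 4.250 m.
ȳ = (P₁·2.833 + P₂·4.250)/(P₁+P₂) = 3.322 m.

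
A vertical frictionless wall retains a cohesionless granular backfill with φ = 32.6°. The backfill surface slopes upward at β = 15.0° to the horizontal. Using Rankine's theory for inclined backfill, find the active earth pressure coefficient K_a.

K_a = cos β · (cos β − √(cos²β − cos²φ)) / (cos β + √(cos²β − cos²φ)).
cos β = 0.9659, cos φ = 0.8425, √(cos²β − cos²φ) = 0.4725.
K_a = 0.9659 × (0.9659 − 0.4725)/(0.9659 + 0.4725) = 0.3313.

0.331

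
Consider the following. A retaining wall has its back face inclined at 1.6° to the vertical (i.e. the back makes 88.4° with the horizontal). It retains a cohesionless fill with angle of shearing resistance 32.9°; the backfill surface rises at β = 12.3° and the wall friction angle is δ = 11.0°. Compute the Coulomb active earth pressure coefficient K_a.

0.331

K_a = sin²(α+φ) / [sin²α · sin(α−δ) · (1 + √{sin(φ+δ)sin(φ−β) / (sin(α−δ)sin(α+β))})²].
With α = 88.4°, φ = 32.9°, δ = 11.0°, β = 12.3°: K_a = 0.3308.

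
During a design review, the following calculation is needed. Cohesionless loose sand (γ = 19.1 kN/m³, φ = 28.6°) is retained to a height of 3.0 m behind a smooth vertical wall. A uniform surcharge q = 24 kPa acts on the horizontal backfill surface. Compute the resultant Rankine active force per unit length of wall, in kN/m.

K_a = tan²(45° − φ/2) = 0.3525.
Soil triangle: ½ K_a γ H² = 0.5×0.3525×19.1×3.0² = 30.30 kN/m.
Surcharge rectangle: K_a q H = 0.3525×24×3.0 = 25.38 kN/m.
Total = 30.30 + 25.38 = 55.68 kN/m.

55.7 kN/m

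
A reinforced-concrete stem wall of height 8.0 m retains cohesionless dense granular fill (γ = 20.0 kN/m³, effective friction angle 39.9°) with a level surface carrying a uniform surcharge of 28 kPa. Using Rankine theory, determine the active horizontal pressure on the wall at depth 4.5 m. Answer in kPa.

K_a = (1 − sin φ)/(1 + sin φ) = 0.2184.
σ_v = γz + q = 20.0 × 4.5 + 28 = 118.0 kPa.
σ_h = K_a σ_v = 0.2184 × 118.0 = 25.78 kPa.

25.8 kPa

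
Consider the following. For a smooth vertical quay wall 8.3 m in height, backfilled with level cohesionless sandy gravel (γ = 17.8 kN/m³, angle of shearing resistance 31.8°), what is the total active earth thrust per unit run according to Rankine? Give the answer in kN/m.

K_a = tan²(45° − φ/2) = 0.3098.
P_a = ½ K_a γ H² = 0.5 × 0.3098 × 17.8 × 8.3² = 189.9 kN/m.

190 kN/m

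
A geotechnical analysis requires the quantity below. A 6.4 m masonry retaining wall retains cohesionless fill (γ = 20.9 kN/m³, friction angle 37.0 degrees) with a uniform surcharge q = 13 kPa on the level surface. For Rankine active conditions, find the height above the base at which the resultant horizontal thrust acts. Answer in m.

2.31 m

K_a = 0.2486.
Triangular part P₁ = ½K_aγH² = 106.4 at H/3 = 2.133 m; rectangular part P₂ = K_a q H = 20.68 at H/2 = 3.200 m.
ȳ = (P₁·2.133 + P₂·3.200)/(P₁+P₂) = 2.307 m.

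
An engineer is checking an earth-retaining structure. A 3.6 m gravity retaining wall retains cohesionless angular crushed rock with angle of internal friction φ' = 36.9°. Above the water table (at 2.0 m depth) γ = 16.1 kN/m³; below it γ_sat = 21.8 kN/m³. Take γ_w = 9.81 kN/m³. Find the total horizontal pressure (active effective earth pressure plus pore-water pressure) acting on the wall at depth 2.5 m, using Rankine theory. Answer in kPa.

K_a = (1 − sin φ)/(1 + sin φ) = 0.2497.
γ' = 21.8 − 9.81 = 11.99 kN/m³.
Effective vertical stress at 2.5 m: σ'_v = 16.1×2.0 + 11.99×0.500 = 38.20 kPa.
σ'_h = K_a σ'_v = 0.2497 × 38.20 = 9.536 kPa; u = γ_w × 0.500 = 4.905 kPa.
Total σ_h = 9.536 + 4.905 = 14.44 kPa.

14.4 kPa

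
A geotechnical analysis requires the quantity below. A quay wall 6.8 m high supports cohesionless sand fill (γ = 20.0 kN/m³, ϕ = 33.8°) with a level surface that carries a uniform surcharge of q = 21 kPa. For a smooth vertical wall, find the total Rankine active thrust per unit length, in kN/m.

K_a = tan²(45° − φ/2) = 0.2851.
Soil triangle: ½ K_a γ H² = 0.5×0.2851×20.0×6.8² = 131.8 kN/m.
Surcharge rectangle: K_a q H = 0.2851×21×6.8 = 40.71 kN/m.
Total = 131.8 + 40.71 = 172.5 kN/m.

173 kN/m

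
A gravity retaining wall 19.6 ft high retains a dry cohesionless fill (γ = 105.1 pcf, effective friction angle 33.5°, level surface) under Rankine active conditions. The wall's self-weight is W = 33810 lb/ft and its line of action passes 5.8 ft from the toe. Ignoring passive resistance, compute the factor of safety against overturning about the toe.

5.15

K_a = tan²(45° − 33.5°/2) = 0.2887.
P_a = ½K_aγH² = 0.5×0.2887×105.1×19.6² = 5828 lb/ft, acting at H/3 = 6.533 ft above the base.
Overturning moment M_o = P_a × H/3 = 5828 × 6.533 = 38080.
Resisting moment M_r = W × 5.8 = 33810 × 5.8 = 196100.
FS_overturning = M_r/M_o = 196100/38080 = 5.150.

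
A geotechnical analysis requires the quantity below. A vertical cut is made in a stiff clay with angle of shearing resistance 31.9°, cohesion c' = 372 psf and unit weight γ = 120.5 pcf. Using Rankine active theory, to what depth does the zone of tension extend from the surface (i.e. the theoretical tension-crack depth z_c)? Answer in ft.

11.1 ft

K_a = tan²(45° − 31.9°/2) = 0.3085; √K_a = 0.5555.
The active pressure is zero where K_a γ z = 2c√K_a, so z_c = 2c/(γ√K_a) = 2×372/(120.5×0.5555) = 11.12 ft.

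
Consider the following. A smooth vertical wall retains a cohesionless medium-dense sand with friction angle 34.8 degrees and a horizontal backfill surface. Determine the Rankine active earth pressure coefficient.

0.273

K_a = tan²(45° − φ/2) = tan²(27.60°) = 0.2733.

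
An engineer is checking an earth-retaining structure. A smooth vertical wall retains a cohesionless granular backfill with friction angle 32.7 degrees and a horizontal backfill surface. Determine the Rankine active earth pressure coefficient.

K_a = tan²(45° − φ/2) = tan²(28.65°) = 0.2985.

0.298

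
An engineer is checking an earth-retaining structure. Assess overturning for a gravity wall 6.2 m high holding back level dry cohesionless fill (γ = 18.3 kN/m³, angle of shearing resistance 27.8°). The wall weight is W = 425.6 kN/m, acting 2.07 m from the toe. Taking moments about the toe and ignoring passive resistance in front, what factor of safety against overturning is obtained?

3.33

K_a = tan²(45° − 27.8°/2) = 0.3639.
P_a = ½K_aγH² = 0.5×0.3639×18.3×6.2² = 128.0 kN/m, acting at H/3 = 2.067 m above the base.
Overturning moment M_o = P_a × H/3 = 128.0 × 2.067 = 264.5.
Resisting moment M_r = W × 2.07 = 425.6 × 2.07 = 881.0.
FS_overturning = M_r/M_o = 881.0/264.5 = 3.331.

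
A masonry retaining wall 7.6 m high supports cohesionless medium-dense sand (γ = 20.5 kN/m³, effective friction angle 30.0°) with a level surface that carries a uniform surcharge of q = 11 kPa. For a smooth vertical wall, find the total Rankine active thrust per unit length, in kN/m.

225 kN/m

K_a = tan²(45° − φ/2) = 0.3333.
Soil triangle: ½ K_a γ H² = 0.5×0.3333×20.5×7.6² = 197.3 kN/m.
Surcharge rectangle: K_a q H = 0.3333×11×7.6 = 27.87 kN/m.
Total = 197.3 + 27.87 = 225.2 kN/m.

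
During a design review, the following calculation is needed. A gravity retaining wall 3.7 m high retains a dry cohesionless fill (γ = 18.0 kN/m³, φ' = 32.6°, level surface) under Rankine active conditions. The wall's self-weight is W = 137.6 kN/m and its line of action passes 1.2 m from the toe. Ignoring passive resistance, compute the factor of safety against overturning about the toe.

K_a = tan²(45° − 32.6°/2) = 0.2997.
P_a = ½K_aγH² = 0.5×0.2997×18.0×3.7² = 36.93 kN/m, acting at H/3 = 1.233 m above the base.
Overturning moment M_o = P_a × H/3 = 36.93 × 1.233 = 45.55.
Resisting moment M_r = W × 1.2 = 137.6 × 1.2 = 165.1.
FS_overturning = M_r/M_o = 165.1/45.55 = 3.625.

3.63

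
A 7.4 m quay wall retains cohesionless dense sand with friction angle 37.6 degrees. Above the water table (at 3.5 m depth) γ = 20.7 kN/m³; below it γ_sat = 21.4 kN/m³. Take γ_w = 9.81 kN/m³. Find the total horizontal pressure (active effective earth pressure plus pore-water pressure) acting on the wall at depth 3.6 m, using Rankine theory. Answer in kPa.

K_a = (1 − sin φ)/(1 + sin φ) = 0.2421.
γ' = 21.4 − 9.81 = 11.59 kN/m³.
Effective vertical stress at 3.6 m: σ'_v = 20.7×3.5 + 11.59×0.100 = 73.61 kPa.
σ'_h = K_a σ'_v = 0.2421 × 73.61 = 17.82 kPa; u = γ_w × 0.100 = 0.9810 kPa.
Total σ_h = 17.82 + 0.9810 = 18.80 kPa.

18.8 kPa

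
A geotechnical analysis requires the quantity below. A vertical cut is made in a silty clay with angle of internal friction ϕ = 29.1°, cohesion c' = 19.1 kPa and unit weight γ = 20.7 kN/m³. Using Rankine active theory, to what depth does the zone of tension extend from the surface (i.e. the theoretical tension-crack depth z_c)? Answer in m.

K_a = tan²(45° − 29.1°/2) = 0.3456; √K_a = 0.5879.
The active pressure is zero where K_a γ z = 2c√K_a, so z_c = 2c/(γ√K_a) = 2×19.1/(20.7×0.5879) = 3.139 m.

3.14 m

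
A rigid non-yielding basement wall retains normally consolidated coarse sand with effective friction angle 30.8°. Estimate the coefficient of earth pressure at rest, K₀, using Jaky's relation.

0.488

K₀ = 1 − sin φ' = 1 − sin 30.8° = 0.4880.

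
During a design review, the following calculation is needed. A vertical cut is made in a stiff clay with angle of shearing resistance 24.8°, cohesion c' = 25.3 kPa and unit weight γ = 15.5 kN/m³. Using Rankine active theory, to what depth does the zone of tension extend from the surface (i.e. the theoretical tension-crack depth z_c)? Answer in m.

5.10 m

K_a = tan²(45° − 24.8°/2) = 0.4090; √K_a = 0.6395.
The active pressure is zero where K_a γ z = 2c√K_a, so z_c = 2c/(γ√K_a) = 2×25.3/(15.5×0.6395) = 5.105 m.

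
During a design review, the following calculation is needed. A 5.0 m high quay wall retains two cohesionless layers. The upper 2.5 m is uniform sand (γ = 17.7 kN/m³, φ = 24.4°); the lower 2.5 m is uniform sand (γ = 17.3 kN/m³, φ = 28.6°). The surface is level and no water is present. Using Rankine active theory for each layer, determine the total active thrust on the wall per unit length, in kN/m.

K_a1 = tan²(45°−24.4°/2) = 0.4153; K_a2 = tan²(45°−28.6°/2) = 0.3525.
Layer 1: σ at base = K_a1 γ₁ h₁ = 18.38 kPa; P₁ = ½×18.38×2.5 = 22.97.
Layer 2: σ_v at top = γ₁h₁ = 44.25; σ_h top = K_a2×44.25 = 15.60; σ_h base = K_a2×(44.25+17.3×2.5) = 30.85.
P₂ = ½(15.60+30.85)×2.5 = 58.06. Total P_a = 22.97+58.06 = 81.03 kN/m.

81.0 kN/m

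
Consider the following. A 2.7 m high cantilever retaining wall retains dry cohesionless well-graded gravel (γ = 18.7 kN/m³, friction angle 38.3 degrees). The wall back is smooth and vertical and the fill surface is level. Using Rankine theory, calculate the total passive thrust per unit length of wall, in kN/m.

K_p = tan²(45° + φ/2) = 4.260.
P_p = ½ K_p γ H² = 0.5 × 4.260 × 18.7 × 2.7² = 290.4 kN/m.

290 kN/m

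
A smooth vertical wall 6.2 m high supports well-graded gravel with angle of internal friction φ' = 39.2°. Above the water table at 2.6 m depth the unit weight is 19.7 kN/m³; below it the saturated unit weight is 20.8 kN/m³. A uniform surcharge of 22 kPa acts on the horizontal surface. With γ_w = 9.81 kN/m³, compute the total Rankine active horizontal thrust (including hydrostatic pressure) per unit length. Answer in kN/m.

167 kN/m

K_a = tan²(45° − φ/2) = 0.2255.
γ' = 20.8 − 9.81 = 10.99 kN/m³. h₂ = H − d_w = 3.6 m.
σ'_h: at surface K_a·q = 4.960; at WT K_a(q+γd_w) = 16.51; at base K_a(q+γd_w+γ'h₂) = 25.43 kPa.
P₁ = ½(4.960+16.51)×2.6 = 27.91; P₂ = ½(16.51+25.43)×3.6 = 75.49; P_w = ½γ_w h₂² = 63.57.
Total = 27.91+75.49+63.57 = 167.0 kN/m.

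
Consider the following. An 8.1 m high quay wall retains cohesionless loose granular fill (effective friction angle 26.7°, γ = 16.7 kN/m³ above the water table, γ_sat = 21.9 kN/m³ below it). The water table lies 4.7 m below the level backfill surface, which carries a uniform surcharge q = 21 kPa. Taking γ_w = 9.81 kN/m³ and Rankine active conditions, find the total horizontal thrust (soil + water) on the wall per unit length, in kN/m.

K_a = tan²(45° − φ/2) = 0.3800.
γ' = 21.9 − 9.81 = 12.09 kN/m³. h₂ = H − d_w = 3.4 m.
σ'_h: at surface K_a·q = 7.979; at WT K_a(q+γd_w) = 37.80; at base K_a(q+γd_w+γ'h₂) = 53.42 kPa.
P₁ = ½(7.979+37.80)×4.7 = 107.6; P₂ = ½(37.80+53.42)×3.4 = 155.1; P_w = ½γ_w h₂² = 56.70.
Total = 107.6+155.1+56.70 = 319.4 kN/m.

319 kN/m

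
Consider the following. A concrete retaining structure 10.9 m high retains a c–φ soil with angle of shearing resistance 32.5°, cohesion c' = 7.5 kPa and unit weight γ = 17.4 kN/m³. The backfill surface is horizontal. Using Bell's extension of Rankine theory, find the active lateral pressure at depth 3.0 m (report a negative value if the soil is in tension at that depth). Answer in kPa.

K_a = (1 − sin φ)/(1 + sin φ) = 0.3010.
σ_a = K_a γ z − 2c√K_a = 0.3010×17.4×3.0 − 2×7.5×0.5486 = 7.482 kPa.

7.48 kPa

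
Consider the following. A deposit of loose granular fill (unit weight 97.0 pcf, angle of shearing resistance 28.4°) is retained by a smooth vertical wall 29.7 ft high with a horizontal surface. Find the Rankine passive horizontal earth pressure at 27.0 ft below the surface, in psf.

K_p = (1 + sin φ)/(1 − sin φ) = 2.814.
σ_h = K_p γ z = 2.814 × 97.0 × 27.0 = 7370 psf.

7370 psf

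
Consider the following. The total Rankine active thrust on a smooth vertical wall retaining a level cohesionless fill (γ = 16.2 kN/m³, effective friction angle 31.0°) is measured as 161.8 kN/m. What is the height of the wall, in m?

7.90 m

K_a = 0.3201. P_a = ½ K_a γ H² ⇒ H = √(2P_a/(K_a γ)).
H = √(2×161.8/(0.3201×16.2)) = 7.900 m.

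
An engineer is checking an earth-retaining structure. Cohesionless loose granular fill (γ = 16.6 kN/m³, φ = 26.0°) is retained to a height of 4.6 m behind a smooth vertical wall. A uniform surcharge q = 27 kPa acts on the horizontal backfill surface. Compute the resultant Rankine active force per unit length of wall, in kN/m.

117 kN/m

K_a = tan²(45° − φ/2) = 0.3905.
Soil triangle: ½ K_a γ H² = 0.5×0.3905×16.6×4.6² = 68.58 kN/m.
Surcharge rectangle: K_a q H = 0.3905×27×4.6 = 48.50 kN/m.
Total = 68.58 + 48.50 = 117.1 kN/m.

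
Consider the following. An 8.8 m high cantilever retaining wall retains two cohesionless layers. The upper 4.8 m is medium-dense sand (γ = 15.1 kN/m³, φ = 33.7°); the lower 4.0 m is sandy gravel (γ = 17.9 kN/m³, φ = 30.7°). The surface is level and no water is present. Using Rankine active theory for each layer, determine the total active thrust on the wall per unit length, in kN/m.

K_a1 = tan²(45°−33.7°/2) = 0.2863; K_a2 = tan²(45°−30.7°/2) = 0.3240.
Layer 1: σ at base = K_a1 γ₁ h₁ = 20.75 kPa; P₁ = ½×20.75×4.8 = 49.80.
Layer 2: σ_v at top = γ₁h₁ = 72.48; σ_h top = K_a2×72.48 = 23.49; σ_h base = K_a2×(72.48+17.9×4.0) = 46.69.
P₂ = ½(23.49+46.69)×4.0 = 140.3. Total P_a = 49.80+140.3 = 190.1 kN/m.

190 kN/m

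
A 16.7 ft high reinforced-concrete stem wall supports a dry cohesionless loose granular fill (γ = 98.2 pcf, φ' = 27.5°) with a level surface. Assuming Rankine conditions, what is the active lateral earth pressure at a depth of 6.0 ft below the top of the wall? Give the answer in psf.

217 psf

K_a = (1 − sin φ)/(1 + sin φ) = 0.3682.
σ_h = K_a γ z = 0.3682 × 98.2 × 6.0 = 217.0 psf.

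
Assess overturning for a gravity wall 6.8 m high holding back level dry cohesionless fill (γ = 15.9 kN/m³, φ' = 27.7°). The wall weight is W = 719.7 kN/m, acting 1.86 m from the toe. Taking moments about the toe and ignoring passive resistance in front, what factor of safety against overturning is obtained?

4.40

K_a = tan²(45° − 27.7°/2) = 0.3653.
P_a = ½K_aγH² = 0.5×0.3653×15.9×6.8² = 134.3 kN/m, acting at H/3 = 2.267 m above the base.
Overturning moment M_o = P_a × H/3 = 134.3 × 2.267 = 304.4.
Resisting moment M_r = W × 1.86 = 719.7 × 1.86 = 1339.
FS_overturning = M_r/M_o = 1339/304.4 = 4.397.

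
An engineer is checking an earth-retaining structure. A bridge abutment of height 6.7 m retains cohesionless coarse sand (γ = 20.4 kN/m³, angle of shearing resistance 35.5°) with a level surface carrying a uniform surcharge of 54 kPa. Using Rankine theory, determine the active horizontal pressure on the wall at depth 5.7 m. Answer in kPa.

K_a = (1 − sin φ)/(1 + sin φ) = 0.2653.
σ_v = γz + q = 20.4 × 5.7 + 54 = 170.3 kPa.
σ_h = K_a σ_v = 0.2653 × 170.3 = 45.17 kPa.

45.2 kPa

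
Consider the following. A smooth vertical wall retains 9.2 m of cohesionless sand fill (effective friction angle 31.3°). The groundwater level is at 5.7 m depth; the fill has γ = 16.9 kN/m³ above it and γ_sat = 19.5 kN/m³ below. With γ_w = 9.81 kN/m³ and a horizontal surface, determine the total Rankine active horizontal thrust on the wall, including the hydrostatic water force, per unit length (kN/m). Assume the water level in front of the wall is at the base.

272 kN/m

K_a = tan²(45° − φ/2) = 0.3162.
γ' = 19.5 − 9.81 = 9.690 kN/m³. Depth below WT = 3.5 m.
σ'_h at WT = K_a γ d_w = 30.46 kPa; at base = 30.46 + K_a γ' × 3.5 = 41.18 kPa.
P₁ (0–5.7 m) = ½×30.46×5.7 = 86.81. P₂ (5.7–9.2 m) = ½(30.46+41.18)×3.5 = 125.4.
P_w = ½ γ_w h₂² = 0.5×9.81×3.5² = 60.09. Total = 86.81+125.4+60.09 = 272.3 kN/m.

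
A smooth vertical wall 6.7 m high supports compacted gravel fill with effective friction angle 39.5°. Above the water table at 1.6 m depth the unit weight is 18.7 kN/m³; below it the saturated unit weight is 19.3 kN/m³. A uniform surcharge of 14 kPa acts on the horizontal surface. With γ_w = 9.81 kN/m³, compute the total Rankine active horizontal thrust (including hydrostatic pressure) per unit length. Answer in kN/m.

215 kN/m

K_a = tan²(45° − φ/2) = 0.2224.
γ' = 19.3 − 9.81 = 9.490 kN/m³. h₂ = H − d_w = 5.1 m.
σ'_h: at surface K_a·q = 3.114; at WT K_a(q+γd_w) = 9.769; at base K_a(q+γd_w+γ'h₂) = 20.54 kPa.
P₁ = ½(3.114+9.769)×1.6 = 10.31; P₂ = ½(9.769+20.54)×5.1 = 77.28; P_w = ½γ_w h₂² = 127.6.
Total = 10.31+77.28+127.6 = 215.2 kN/m.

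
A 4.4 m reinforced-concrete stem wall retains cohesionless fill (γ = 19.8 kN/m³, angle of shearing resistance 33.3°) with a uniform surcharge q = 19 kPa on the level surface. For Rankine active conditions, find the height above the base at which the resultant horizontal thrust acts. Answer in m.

K_a = 0.2911.
Triangular part P₁ = ½K_aγH² = 55.80 at H/3 = 1.467 m; rectangular part P₂ = K_a q H = 24.34 at H/2 = 2.200 m.
ȳ = (P₁·1.467 + P₂·2.200)/(P₁+P₂) = 1.689 m.

1.69 m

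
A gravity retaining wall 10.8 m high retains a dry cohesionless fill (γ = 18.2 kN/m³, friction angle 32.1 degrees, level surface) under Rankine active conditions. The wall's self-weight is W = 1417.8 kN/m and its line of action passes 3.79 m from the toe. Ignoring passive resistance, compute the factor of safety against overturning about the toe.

K_a = tan²(45° − 32.1°/2) = 0.3060.
P_a = ½K_aγH² = 0.5×0.3060×18.2×10.8² = 324.8 kN/m, acting at H/3 = 3.600 m above the base.
Overturning moment M_o = P_a × H/3 = 324.8 × 3.600 = 1169.
Resisting moment M_r = W × 3.79 = 1417.8 × 3.79 = 5373.
FS_overturning = M_r/M_o = 5373/1169 = 4.596.

4.60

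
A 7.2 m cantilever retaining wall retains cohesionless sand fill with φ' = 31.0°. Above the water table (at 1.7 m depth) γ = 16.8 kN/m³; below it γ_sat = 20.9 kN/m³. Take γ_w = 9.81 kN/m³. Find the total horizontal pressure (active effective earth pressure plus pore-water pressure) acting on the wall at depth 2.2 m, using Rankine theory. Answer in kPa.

K_a = (1 − sin φ)/(1 + sin φ) = 0.3201.
γ' = 20.9 − 9.81 = 11.09 kN/m³.
Effective vertical stress at 2.2 m: σ'_v = 16.8×1.7 + 11.09×0.500 = 34.11 kPa.
σ'_h = K_a σ'_v = 0.3201 × 34.11 = 10.92 kPa; u = γ_w × 0.500 = 4.905 kPa.
Total σ_h = 10.92 + 4.905 = 15.82 kPa.

15.8 kPa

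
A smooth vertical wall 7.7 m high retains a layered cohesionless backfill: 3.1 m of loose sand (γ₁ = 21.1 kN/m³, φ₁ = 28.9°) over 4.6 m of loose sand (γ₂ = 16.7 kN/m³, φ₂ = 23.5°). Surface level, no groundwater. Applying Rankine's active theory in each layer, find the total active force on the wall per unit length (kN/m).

241 kN/m

K_a1 = tan²(45°−28.9°/2) = 0.3484; K_a2 = tan²(45°−23.5°/2) = 0.4298.
Layer 1: σ at base = K_a1 γ₁ h₁ = 22.79 kPa; P₁ = ½×22.79×3.1 = 35.32.
Layer 2: σ_v at top = γ₁h₁ = 65.41; σ_h top = K_a2×65.41 = 28.12; σ_h base = K_a2×(65.41+16.7×4.6) = 61.14.
P₂ = ½(28.12+61.14)×4.6 = 205.3. Total P_a = 35.32+205.3 = 240.6 kN/m.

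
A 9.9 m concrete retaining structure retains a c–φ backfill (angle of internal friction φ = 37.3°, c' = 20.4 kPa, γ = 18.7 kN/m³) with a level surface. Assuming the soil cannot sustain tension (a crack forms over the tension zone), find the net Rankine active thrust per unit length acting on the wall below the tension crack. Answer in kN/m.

69.3 kN/m

K_a = 0.2453; √K_a = 0.4953.
Tension-crack depth z_c = 2c/(γ√K_a) = 2×20.4/(18.7×0.4953) = 4.405 m.
σ_a at base = K_a γ H − 2c√K_a = 0.2453×18.7×9.9 − 2×20.4×0.4953 = 25.21 kPa.
P_a = ½ × 25.21 × (H − z_c) = 0.5×25.21×5.495 = 69.27 kN/m.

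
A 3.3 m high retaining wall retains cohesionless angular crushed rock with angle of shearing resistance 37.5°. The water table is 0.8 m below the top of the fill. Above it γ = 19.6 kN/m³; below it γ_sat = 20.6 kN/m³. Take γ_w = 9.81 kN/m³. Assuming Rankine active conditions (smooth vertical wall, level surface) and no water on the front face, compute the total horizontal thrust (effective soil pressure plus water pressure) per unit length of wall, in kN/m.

49.9 kN/m

K_a = tan²(45° − φ/2) = 0.2432.
γ' = 20.6 − 9.81 = 10.79 kN/m³. Depth below WT = 2.5 m.
σ'_h at WT = K_a γ d_w = 3.813 kPa; at base = 3.813 + K_a γ' × 2.5 = 10.37 kPa.
P₁ (0–0.8 m) = ½×3.813×0.8 = 1.525. P₂ (0.8–3.3 m) = ½(3.813+10.37)×2.5 = 17.73.
P_w = ½ γ_w h₂² = 0.5×9.81×2.5² = 30.66. Total = 1.525+17.73+30.66 = 49.91 kN/m.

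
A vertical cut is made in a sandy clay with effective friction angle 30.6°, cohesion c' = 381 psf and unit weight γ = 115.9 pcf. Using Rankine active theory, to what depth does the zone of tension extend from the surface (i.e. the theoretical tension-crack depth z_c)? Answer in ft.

11.5 ft

K_a = tan²(45° − 30.6°/2) = 0.3253; √K_a = 0.5704.
The active pressure is zero where K_a γ z = 2c√K_a, so z_c = 2c/(γ√K_a) = 2×381/(115.9×0.5704) = 11.53 ft.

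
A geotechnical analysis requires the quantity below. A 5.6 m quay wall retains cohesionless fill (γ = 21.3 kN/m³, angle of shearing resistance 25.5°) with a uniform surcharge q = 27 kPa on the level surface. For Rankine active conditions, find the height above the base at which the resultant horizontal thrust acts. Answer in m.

2.16 m

K_a = 0.3981.
Triangular part P₁ = ½K_aγH² = 133.0 at H/3 = 1.867 m; rectangular part P₂ = K_a q H = 60.19 at H/2 = 2.800 m.
ȳ = (P₁·1.867 + P₂·2.800)/(P₁+P₂) = 2.158 m.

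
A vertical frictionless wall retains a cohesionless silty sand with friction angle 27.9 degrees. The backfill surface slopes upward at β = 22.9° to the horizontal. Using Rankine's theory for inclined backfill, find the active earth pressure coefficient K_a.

0.516

K_a = cos β · (cos β − √(cos²β − cos²φ)) / (cos β + √(cos²β − cos²φ)).
cos β = 0.9212, cos φ = 0.8838, √(cos²β − cos²φ) = 0.2599.
K_a = 0.9212 × (0.9212 − 0.2599)/(0.9212 + 0.2599) = 0.5158.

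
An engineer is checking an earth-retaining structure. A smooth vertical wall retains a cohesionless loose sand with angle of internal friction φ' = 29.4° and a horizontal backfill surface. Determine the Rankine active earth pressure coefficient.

K_a = tan²(45° − φ/2) = tan²(30.30°) = 0.3415.

0.341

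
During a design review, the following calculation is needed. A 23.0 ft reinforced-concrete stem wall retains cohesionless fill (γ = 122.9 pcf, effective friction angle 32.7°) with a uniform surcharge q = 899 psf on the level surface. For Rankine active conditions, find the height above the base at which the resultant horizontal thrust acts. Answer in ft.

K_a = 0.2985.
Triangular part P₁ = ½K_aγH² = 9703 at H/3 = 7.667 ft; rectangular part P₂ = K_a q H = 6172 at H/2 = 11.50 ft.
ȳ = (P₁·7.667 + P₂·11.50)/(P₁+P₂) = 9.157 ft.

9.16 ft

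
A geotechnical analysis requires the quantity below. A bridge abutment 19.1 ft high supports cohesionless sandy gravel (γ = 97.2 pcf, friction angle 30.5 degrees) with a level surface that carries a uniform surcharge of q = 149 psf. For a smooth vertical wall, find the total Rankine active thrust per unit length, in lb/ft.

K_a = tan²(45° − φ/2) = 0.3267.
Soil triangle: ½ K_a γ H² = 0.5×0.3267×97.2×19.1² = 5792 lb/ft.
Surcharge rectangle: K_a q H = 0.3267×149×19.1 = 929.7 lb/ft.
Total = 5792 + 929.7 = 6721 lb/ft.

6720 lb/ft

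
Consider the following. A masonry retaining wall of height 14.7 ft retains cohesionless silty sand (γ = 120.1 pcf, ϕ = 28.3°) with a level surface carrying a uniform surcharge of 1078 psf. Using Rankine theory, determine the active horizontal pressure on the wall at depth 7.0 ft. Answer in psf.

K_a = (1 − sin φ)/(1 + sin φ) = 0.3568.
σ_v = γz + q = 120.1 × 7.0 + 1078 = 1919 psf.
σ_h = K_a σ_v = 0.3568 × 1919 = 684.5 psf.

685 psf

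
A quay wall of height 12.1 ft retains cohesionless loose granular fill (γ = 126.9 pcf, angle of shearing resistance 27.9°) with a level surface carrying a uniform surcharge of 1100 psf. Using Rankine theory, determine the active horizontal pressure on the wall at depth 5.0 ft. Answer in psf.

K_a = (1 − sin φ)/(1 + sin φ) = 0.3625.
σ_v = γz + q = 126.9 × 5.0 + 1100 = 1734 psf.
σ_h = K_a σ_v = 0.3625 × 1734 = 628.7 psf.

629 psf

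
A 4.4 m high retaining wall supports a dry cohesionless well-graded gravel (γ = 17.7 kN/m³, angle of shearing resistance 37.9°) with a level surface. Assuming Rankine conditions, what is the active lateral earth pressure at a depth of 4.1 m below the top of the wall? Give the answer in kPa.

K_a = (1 − sin φ)/(1 + sin φ) = 0.2389.
σ_h = K_a γ z = 0.2389 × 17.7 × 4.1 = 17.34 kPa.

17.3 kPa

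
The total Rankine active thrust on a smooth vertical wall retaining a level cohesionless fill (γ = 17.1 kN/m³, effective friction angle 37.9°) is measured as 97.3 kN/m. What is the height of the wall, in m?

K_a = 0.2389. P_a = ½ K_a γ H² ⇒ H = √(2P_a/(K_a γ)).
H = √(2×97.3/(0.2389×17.1)) = 6.901 m.

6.90 m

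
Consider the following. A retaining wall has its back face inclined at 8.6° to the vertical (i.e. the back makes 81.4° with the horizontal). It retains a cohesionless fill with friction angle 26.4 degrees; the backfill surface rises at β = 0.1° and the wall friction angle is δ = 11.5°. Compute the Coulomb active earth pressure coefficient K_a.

0.416

K_a = sin²(α+φ) / [sin²α · sin(α−δ) · (1 + √{sin(φ+δ)sin(φ−β) / (sin(α−δ)sin(α+β))})²].
With α = 81.4°, φ = 26.4°, δ = 11.5°, β = 0.1°: K_a = 0.4156.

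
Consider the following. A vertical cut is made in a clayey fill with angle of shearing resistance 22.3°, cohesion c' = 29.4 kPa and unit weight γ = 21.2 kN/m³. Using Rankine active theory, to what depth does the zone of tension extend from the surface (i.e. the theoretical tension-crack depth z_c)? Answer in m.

4.14 m

K_a = tan²(45° − 22.3°/2) = 0.4498; √K_a = 0.6707.
The active pressure is zero where K_a γ z = 2c√K_a, so z_c = 2c/(γ√K_a) = 2×29.4/(21.2×0.6707) = 4.135 m.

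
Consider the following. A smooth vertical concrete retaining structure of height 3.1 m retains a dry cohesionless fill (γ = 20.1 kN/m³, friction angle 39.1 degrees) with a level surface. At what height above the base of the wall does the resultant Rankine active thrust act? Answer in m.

1.03 m

K_a = 0.2265.
The pressure distribution is triangular, so the resultant acts at H/3 above the base = 3.1/3 = 1.033 m.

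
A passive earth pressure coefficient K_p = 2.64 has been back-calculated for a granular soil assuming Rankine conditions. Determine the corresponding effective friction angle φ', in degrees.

K_p = (1+sin φ)/(1−sin φ) ⇒ sin φ = (K_p − 1)/(K_p + 1) = 0.4505.
φ = arcsin(0.4505) = 26.78°.

26.8°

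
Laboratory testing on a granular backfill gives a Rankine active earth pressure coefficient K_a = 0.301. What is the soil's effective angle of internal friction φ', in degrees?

32.5°

K_a = tan²(45° − φ/2) ⇒ 45° − φ/2 = arctan(√0.301) = 28.75°.
φ = 2(45° − 28.75°) = 32.50°.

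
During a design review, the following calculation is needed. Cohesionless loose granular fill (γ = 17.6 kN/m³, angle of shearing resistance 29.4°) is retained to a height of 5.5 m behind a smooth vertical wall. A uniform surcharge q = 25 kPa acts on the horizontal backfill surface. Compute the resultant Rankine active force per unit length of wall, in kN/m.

K_a = tan²(45° − φ/2) = 0.3415.
Soil triangle: ½ K_a γ H² = 0.5×0.3415×17.6×5.5² = 90.90 kN/m.
Surcharge rectangle: K_a q H = 0.3415×25×5.5 = 46.95 kN/m.
Total = 90.90 + 46.95 = 137.9 kN/m.

138 kN/m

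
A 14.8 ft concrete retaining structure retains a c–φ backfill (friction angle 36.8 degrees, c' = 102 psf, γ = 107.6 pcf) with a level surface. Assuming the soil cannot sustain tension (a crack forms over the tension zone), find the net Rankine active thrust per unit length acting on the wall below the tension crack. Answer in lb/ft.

1640 lb/ft

K_a = 0.2508; √K_a = 0.5008.
Tension-crack depth z_c = 2c/(γ√K_a) = 2×102/(107.6×0.5008) = 3.786 ft.
σ_a at base = K_a γ H − 2c√K_a = 0.2508×107.6×14.8 − 2×102×0.5008 = 297.2 psf.
P_a = ½ × 297.2 × (H − z_c) = 0.5×297.2×11.01 = 1637 lb/ft.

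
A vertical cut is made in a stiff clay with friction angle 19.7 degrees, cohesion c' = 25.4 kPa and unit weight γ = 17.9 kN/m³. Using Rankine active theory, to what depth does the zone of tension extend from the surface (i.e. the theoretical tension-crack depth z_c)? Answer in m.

4.03 m

K_a = tan²(45° − 19.7°/2) = 0.4958; √K_a = 0.7041.
The active pressure is zero where K_a γ z = 2c√K_a, so z_c = 2c/(γ√K_a) = 2×25.4/(17.9×0.7041) = 4.031 m.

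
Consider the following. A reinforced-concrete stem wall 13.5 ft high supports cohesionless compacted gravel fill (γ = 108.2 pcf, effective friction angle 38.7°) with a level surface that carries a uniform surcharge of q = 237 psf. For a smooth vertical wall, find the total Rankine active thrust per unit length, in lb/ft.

K_a = tan²(45° − φ/2) = 0.2306.
Soil triangle: ½ K_a γ H² = 0.5×0.2306×108.2×13.5² = 2274 lb/ft.
Surcharge rectangle: K_a q H = 0.2306×237×13.5 = 737.8 lb/ft.
Total = 2274 + 737.8 = 3011 lb/ft.

3010 lb/ft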